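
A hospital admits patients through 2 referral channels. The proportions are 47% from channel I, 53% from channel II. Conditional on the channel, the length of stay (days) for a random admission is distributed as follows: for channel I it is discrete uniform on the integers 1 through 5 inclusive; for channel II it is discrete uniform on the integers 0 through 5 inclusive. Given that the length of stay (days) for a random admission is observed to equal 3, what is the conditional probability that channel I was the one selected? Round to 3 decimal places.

0.516

Likelihoods P(X=3 | ·): I: 0.2; II: 0.166667.
Posterior ∝ prior × likelihood. Numerator for I: 0.47·0.2 = 0.094.
Normalizing constant: 0.47·0.2 + 0.53·0.166667 = 0.182333.
P(I | observation) = 0.094 / 0.182333 = 0.515539.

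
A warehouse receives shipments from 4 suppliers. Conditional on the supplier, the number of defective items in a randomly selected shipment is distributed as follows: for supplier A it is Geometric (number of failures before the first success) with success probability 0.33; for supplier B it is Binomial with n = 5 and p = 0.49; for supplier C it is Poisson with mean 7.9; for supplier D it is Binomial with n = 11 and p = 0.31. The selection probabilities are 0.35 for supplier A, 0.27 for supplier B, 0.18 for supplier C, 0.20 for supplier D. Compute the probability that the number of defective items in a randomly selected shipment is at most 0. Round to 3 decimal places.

Conditional on each supplier, P(X ≤ 0): A: 0.33; B: 0.0345025; C: 0.000370744; D: 0.0168787.
By total probability, P(X ≤ 0) = 0.35·0.33 + 0.27·0.0345025 + 0.18·0.000370744 + 0.2·0.0168787 = 0.128258.

0.128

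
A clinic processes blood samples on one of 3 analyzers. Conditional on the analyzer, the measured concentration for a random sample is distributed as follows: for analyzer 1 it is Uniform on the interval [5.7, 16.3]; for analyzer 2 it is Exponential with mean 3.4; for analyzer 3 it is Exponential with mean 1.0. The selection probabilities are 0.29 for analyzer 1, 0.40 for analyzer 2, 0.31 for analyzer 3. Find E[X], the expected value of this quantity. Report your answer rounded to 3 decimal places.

Component means — 1: 11; 2: 3.4; 3: 1.
E[X] = 0.29·11 + 0.4·3.4 + 0.31·1 = 4.86.

4.860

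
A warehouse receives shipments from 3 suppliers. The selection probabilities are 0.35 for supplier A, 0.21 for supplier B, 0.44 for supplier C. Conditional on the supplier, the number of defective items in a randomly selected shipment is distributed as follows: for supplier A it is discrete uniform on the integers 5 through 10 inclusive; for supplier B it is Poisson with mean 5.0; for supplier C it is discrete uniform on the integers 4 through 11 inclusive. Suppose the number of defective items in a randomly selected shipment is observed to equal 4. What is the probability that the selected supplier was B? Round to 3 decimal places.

Likelihoods P(X=4 | ·): A: 0; B: 0.175467; C: 0.125.
Posterior ∝ prior × likelihood. Numerator for B: 0.21·0.175467 = 0.0368481.
Normalizing constant: 0.35·0 + 0.21·0.175467 + 0.44·0.125 = 0.0918481.
P(B | observation) = 0.0368481 / 0.0918481 = 0.401186.

0.401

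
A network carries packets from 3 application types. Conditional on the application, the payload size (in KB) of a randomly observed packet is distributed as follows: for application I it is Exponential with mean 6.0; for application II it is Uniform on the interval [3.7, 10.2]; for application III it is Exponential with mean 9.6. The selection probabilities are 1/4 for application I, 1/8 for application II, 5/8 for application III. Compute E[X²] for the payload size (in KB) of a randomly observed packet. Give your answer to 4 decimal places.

For each component E[X²] = Var + (mean)², giving I: 72; II: 51.8233; III: 184.32.
Overall E[X²] = 0.25·72 + 0.125·51.8233 + 0.625·184.32 = 139.678.

139.6779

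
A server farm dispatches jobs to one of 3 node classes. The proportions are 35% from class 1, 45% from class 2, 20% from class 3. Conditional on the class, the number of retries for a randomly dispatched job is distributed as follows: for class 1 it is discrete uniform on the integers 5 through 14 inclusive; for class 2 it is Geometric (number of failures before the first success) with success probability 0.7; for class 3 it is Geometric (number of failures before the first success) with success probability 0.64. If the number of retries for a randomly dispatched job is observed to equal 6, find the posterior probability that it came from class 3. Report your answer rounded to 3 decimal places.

Likelihoods P(X=6 | ·): 1: 0.1; 2: 0.0005103; 3: 0.00139314.
Posterior ∝ prior × likelihood. Numerator for 3: 0.2·0.00139314 = 0.000278628.
Normalizing constant: 0.35·0.1 + 0.45·0.0005103 + 0.2·0.00139314 = 0.0355083.
P(3 | observation) = 0.000278628 / 0.0355083 = 0.00784685.

0.008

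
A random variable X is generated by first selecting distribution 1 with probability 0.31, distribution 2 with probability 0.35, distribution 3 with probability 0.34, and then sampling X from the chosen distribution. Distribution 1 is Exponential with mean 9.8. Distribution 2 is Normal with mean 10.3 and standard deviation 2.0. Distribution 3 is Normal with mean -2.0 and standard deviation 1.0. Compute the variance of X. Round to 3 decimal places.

Per component, 1: μ=9.8, E[X²]=192.08; 2: μ=10.3, E[X²]=110.09; 3: μ=-2, E[X²]=5.
E[X] = 0.31·9.8 + 0.35·10.3 + 0.34·-2 = 5.963.
E[X²] = 0.31·192.08 + 0.35·110.09 + 0.34·5 = 99.7763.
Var(X) = E[X²] − (E[X])² = 99.7763 − 35.5574 = 64.2189.

64.219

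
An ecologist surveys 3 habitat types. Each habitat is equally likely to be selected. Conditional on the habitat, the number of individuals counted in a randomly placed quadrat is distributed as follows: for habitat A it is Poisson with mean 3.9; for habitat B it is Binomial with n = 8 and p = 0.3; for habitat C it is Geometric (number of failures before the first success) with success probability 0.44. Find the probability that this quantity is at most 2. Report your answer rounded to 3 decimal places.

Conditional on each habitat, P(X ≤ 2): A: 0.253125; B: 0.551774; C: 0.824384.
By total probability, P(X ≤ 2) = 0.333333·0.253125 + 0.333333·0.551774 + 0.333333·0.824384 = 0.543094.

0.543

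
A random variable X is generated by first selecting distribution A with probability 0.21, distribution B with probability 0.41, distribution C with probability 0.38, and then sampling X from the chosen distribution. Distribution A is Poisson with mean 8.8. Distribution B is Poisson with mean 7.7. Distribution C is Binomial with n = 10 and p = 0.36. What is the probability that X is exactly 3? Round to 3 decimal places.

0.111

Conditional on each component, P(X = 3): A: 0.0171201; B: 0.0344551; C: 0.246234.
By total probability, P(X = 3) = 0.21·0.0171201 + 0.41·0.0344551 + 0.38·0.246234 = 0.111291.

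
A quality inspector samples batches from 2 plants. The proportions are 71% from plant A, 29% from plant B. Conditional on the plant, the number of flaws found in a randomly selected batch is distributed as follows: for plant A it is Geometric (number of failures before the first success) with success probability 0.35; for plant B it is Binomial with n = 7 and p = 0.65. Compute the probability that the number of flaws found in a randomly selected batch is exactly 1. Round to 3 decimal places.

Conditional on each plant, P(X = 1): A: 0.2275; B: 0.00836411.
By total probability, P(X = 1) = 0.71·0.2275 + 0.29·0.00836411 = 0.163951.

0.164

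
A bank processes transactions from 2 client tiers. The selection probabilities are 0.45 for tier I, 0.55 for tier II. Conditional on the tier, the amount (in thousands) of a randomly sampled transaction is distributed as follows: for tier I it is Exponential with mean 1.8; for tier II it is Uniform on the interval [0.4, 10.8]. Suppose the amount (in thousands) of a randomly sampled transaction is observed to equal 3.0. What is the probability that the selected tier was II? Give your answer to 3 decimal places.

0.528

Likelihoods f(3.0 | ·): I: 0.104931; II: 0.0961538.
Posterior ∝ prior × likelihood. Numerator for II: 0.55·0.0961538 = 0.0528846.
Normalizing constant: 0.45·0.104931 + 0.55·0.0961538 = 0.100104.
P(II | observation) = 0.0528846 / 0.100104 = 0.528299.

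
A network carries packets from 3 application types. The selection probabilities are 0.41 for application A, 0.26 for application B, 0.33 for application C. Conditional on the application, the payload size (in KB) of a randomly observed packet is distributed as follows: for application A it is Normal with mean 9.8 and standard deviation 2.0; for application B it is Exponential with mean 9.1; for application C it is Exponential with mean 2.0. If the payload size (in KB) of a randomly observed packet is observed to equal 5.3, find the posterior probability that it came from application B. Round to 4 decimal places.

Likelihoods f(5.3 | ·): A: 0.0158698; B: 0.0613787; C: 0.0353256.
Posterior ∝ prior × likelihood. Numerator for B: 0.26·0.0613787 = 0.0159585.
Normalizing constant: 0.41·0.0158698 + 0.26·0.0613787 + 0.33·0.0353256 = 0.0341225.
P(B | observation) = 0.0159585 / 0.0341225 = 0.467681.

0.4677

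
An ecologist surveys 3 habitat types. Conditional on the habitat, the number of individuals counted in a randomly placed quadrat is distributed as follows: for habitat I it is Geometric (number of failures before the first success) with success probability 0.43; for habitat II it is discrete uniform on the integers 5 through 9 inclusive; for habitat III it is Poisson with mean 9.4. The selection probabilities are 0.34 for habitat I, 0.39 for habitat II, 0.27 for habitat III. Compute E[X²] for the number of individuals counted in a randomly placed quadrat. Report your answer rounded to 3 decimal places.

47.931

For each component E[X²] = Var + (mean)², giving I: 4.83991; II: 51; III: 97.76.
Overall E[X²] = 0.34·4.83991 + 0.39·51 + 0.27·97.76 = 47.9308.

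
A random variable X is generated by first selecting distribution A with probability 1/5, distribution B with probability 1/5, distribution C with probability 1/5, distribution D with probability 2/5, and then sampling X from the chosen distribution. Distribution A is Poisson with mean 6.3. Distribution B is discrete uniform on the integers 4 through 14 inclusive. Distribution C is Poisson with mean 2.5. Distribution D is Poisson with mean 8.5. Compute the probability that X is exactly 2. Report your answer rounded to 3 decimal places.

0.062

Conditional on each component, P(X = 2): A: 0.0364415; B: 0; C: 0.256516; D: 0.00735029.
By total probability, P(X = 2) = 0.2·0.0364415 + 0.2·0 + 0.2·0.256516 + 0.4·0.00735029 = 0.0615315.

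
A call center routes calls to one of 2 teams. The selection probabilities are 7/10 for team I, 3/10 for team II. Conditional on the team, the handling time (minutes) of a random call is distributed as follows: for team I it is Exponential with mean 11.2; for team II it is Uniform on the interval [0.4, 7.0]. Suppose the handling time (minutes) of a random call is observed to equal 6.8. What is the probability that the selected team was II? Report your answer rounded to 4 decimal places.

0.5717

Likelihoods f(6.8 | ·): I: 0.0486523; II: 0.151515.
Posterior ∝ prior × likelihood. Numerator for II: 0.3·0.151515 = 0.0454545.
Normalizing constant: 0.7·0.0486523 + 0.3·0.151515 = 0.0795111.
P(II | observation) = 0.0454545 / 0.0795111 = 0.571675.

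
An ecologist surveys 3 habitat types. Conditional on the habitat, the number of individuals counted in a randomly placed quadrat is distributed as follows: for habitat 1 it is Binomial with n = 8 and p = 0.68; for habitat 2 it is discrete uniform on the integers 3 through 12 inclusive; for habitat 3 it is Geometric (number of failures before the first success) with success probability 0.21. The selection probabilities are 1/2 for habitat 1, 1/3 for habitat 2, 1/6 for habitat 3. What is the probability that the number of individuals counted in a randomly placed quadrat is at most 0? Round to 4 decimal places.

0.0351

Conditional on each habitat, P(X ≤ 0): 1: 0.000109951; 2: 0; 3: 0.21.
By total probability, P(X ≤ 0) = 0.5·0.000109951 + 0.333333·0 + 0.166667·0.21 = 0.035055.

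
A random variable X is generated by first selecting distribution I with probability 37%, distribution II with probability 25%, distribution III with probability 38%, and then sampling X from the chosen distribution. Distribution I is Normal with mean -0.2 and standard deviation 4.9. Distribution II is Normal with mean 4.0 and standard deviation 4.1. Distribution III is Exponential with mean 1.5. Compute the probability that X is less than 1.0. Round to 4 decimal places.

0.4637

Conditional on each component, P(X < 1.0): I: 0.596732; II: 0.232174; III: 0.486583.
By total probability, P(X < 1.0) = 0.37·0.596732 + 0.25·0.232174 + 0.38·0.486583 = 0.463736.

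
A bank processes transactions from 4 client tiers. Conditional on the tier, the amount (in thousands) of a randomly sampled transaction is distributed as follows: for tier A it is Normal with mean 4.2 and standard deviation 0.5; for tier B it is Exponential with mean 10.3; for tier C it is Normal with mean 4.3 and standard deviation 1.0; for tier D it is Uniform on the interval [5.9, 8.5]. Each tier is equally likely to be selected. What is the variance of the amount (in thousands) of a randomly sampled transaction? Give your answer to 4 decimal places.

33.2408

Per component, A: μ=4.2, E[X²]=17.89; B: μ=10.3, E[X²]=212.18; C: μ=4.3, E[X²]=19.49; D: μ=7.2, E[X²]=52.4033.
E[X] = 0.25·4.2 + 0.25·10.3 + 0.25·4.3 + 0.25·7.2 = 6.5.
E[X²] = 0.25·17.89 + 0.25·212.18 + 0.25·19.49 + 0.25·52.4033 = 75.4908.
Var(X) = E[X²] − (E[X])² = 75.4908 − 42.25 = 33.2408.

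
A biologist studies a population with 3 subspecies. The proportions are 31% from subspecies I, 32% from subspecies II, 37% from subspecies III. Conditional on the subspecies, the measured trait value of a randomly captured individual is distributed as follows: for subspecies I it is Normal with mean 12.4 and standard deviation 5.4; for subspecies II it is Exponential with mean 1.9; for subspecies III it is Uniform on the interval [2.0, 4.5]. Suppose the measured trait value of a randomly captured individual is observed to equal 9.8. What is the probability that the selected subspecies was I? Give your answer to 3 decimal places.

Likelihoods f(9.8 | ·): I: 0.0657925; II: 0.00302832; III: 0.
Posterior ∝ prior × likelihood. Numerator for I: 0.31·0.0657925 = 0.0203957.
Normalizing constant: 0.31·0.0657925 + 0.32·0.00302832 + 0.37·0 = 0.0213647.
P(I | observation) = 0.0203957 / 0.0213647 = 0.954642.

0.955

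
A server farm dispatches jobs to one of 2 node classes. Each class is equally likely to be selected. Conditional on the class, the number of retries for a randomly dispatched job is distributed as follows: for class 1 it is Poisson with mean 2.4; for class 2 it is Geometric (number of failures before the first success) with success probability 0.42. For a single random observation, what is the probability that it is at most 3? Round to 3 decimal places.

0.833

Conditional on each class, P(X ≤ 3): 1: 0.778723; 2: 0.886835.
By total probability, P(X ≤ 3) = 0.5·0.778723 + 0.5·0.886835 = 0.832779.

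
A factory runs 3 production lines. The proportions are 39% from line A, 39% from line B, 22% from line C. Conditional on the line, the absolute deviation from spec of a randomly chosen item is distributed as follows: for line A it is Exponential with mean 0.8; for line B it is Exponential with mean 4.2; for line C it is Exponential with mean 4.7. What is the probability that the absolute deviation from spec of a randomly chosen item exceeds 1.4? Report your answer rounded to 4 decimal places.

Conditional on each line, P(X > 1.4): A: 0.173774; B: 0.716531; C: 0.742396.
By total probability, P(X > 1.4) = 0.39·0.173774 + 0.39·0.716531 + 0.22·0.742396 = 0.510546.

0.5105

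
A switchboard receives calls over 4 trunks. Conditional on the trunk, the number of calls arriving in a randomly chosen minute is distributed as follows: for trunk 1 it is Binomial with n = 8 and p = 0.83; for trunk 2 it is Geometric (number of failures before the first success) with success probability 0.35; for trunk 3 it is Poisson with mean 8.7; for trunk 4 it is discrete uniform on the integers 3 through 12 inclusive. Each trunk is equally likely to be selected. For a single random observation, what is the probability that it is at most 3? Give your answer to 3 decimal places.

Conditional on each trunk, P(X ≤ 3): 1: 0.00503993; 2: 0.821494; 3: 0.0262032; 4: 0.1.
By total probability, P(X ≤ 3) = 0.25·0.00503993 + 0.25·0.821494 + 0.25·0.0262032 + 0.25·0.1 = 0.238184.

0.238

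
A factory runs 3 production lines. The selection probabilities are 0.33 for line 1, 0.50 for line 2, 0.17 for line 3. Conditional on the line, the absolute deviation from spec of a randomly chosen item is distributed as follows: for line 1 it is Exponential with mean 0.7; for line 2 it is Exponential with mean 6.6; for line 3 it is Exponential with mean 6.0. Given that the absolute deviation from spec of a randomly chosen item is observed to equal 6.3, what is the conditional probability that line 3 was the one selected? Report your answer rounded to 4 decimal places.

0.2533

Likelihoods f(6.3 | ·): 1: 0.0001763; 2: 0.0583314; 3: 0.058323.
Posterior ∝ prior × likelihood. Numerator for 3: 0.17·0.058323 = 0.0099149.
Normalizing constant: 0.33·0.0001763 + 0.5·0.0583314 + 0.17·0.058323 = 0.0391388.
P(3 | observation) = 0.0099149 / 0.0391388 = 0.253327.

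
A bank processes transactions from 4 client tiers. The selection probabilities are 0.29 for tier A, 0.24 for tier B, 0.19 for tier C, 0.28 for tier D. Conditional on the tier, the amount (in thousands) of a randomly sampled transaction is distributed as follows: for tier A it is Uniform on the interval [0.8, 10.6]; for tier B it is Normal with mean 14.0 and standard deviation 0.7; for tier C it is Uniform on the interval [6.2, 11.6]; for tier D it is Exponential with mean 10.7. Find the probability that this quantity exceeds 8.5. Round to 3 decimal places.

0.538

Conditional on each tier, P(X > 8.5): A: 0.214286; B: 1; C: 0.574074; D: 0.451856.
By total probability, P(X > 8.5) = 0.29·0.214286 + 0.24·1 + 0.19·0.574074 + 0.28·0.451856 = 0.537737.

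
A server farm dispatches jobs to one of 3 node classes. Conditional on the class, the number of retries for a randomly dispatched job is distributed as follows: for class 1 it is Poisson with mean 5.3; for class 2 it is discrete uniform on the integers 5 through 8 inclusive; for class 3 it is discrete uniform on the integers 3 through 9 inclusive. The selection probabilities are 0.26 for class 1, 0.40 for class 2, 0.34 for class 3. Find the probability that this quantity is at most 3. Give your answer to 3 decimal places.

0.107

Conditional on each class, P(X ≤ 3): 1: 0.22541; 2: 0; 3: 0.142857.
By total probability, P(X ≤ 3) = 0.26·0.22541 + 0.4·0 + 0.34·0.142857 = 0.107178.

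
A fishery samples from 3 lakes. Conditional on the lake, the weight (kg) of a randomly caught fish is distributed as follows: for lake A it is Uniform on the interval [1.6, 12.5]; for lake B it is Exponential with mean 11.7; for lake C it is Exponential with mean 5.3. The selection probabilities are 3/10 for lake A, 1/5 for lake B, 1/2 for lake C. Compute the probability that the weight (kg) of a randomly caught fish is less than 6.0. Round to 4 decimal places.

0.5402

Conditional on each lake, P(X < 6.0): A: 0.40367; B: 0.401196; C: 0.677636.
By total probability, P(X < 6.0) = 0.3·0.40367 + 0.2·0.401196 + 0.5·0.677636 = 0.540158.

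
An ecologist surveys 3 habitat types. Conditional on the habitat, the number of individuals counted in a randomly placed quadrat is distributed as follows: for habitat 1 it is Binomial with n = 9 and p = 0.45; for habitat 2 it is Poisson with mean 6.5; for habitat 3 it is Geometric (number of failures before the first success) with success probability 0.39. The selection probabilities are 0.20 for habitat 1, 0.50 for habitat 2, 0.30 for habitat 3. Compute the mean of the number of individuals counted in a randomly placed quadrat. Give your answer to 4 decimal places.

Component means — 1: 4.05; 2: 6.5; 3: 1.5641.
E[X] = 0.2·4.05 + 0.5·6.5 + 0.3·1.5641 = 4.52923.

4.5292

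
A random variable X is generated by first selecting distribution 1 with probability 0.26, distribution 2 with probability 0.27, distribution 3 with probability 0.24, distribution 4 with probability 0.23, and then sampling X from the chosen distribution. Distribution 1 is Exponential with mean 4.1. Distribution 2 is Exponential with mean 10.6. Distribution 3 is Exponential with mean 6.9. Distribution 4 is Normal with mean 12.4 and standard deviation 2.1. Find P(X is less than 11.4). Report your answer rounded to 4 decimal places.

Conditional on each component, P(X < 11.4): 1: 0.937992; 2: 0.658863; 3: 0.808367; 4: 0.316969.
By total probability, P(X < 11.4) = 0.26·0.937992 + 0.27·0.658863 + 0.24·0.808367 + 0.23·0.316969 = 0.688682.

0.6887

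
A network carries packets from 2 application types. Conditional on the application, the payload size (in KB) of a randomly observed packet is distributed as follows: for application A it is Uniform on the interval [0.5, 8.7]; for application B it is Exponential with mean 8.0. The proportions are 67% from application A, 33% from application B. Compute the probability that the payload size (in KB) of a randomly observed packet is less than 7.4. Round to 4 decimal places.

Conditional on each application, P(X < 7.4): A: 0.841463; B: 0.603469.
By total probability, P(X < 7.4) = 0.67·0.841463 + 0.33·0.603469 = 0.762925.

0.7629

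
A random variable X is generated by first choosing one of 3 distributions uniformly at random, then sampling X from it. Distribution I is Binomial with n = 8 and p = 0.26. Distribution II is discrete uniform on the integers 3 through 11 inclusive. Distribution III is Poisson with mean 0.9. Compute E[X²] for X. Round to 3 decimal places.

For each component E[X²] = Var + (mean)², giving I: 5.8656; II: 55.6667; III: 1.71.
Overall E[X²] = 0.333333·5.8656 + 0.333333·55.6667 + 0.333333·1.71 = 21.0808.

21.081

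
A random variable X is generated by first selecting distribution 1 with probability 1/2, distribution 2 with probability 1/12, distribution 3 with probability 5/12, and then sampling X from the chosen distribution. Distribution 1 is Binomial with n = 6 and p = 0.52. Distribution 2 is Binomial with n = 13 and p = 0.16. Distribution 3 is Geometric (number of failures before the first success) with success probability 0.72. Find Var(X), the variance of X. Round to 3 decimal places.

Per component, 1: μ=3.12, E[X²]=11.232; 2: μ=2.08, E[X²]=6.0736; 3: μ=0.388889, E[X²]=0.691358.
E[X] = 0.5·3.12 + 0.0833333·2.08 + 0.416667·0.388889 = 1.89537.
E[X²] = 0.5·11.232 + 0.0833333·6.0736 + 0.416667·0.691358 = 6.4102.
Var(X) = E[X²] − (E[X])² = 6.4102 − 3.59243 = 2.81777.

2.818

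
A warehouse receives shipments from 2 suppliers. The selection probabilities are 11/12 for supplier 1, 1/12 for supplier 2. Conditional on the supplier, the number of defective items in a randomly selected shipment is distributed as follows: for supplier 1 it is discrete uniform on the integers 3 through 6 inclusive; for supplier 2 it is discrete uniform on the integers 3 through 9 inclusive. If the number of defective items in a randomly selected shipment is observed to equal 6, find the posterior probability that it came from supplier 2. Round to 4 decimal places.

Likelihoods P(X=6 | ·): 1: 0.25; 2: 0.142857.
Posterior ∝ prior × likelihood. Numerator for 2: 0.0833333·0.142857 = 0.0119048.
Normalizing constant: 0.916667·0.25 + 0.0833333·0.142857 = 0.241071.
P(2 | observation) = 0.0119048 / 0.241071 = 0.0493827.

0.0494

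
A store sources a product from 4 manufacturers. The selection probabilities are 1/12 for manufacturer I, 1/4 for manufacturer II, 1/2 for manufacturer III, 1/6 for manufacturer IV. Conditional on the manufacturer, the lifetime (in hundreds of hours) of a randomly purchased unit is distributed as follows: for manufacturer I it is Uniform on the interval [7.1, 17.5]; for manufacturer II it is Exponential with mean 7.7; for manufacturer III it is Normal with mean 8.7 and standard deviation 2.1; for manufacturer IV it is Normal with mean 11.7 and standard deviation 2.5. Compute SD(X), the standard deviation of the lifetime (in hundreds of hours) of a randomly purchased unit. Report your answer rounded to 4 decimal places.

Per component, I: μ=12.3, E[X²]=160.303; II: μ=7.7, E[X²]=118.58; III: μ=8.7, E[X²]=80.1; IV: μ=11.7, E[X²]=143.14.
E[X] = 0.0833333·12.3 + 0.25·7.7 + 0.5·8.7 + 0.166667·11.7 = 9.25.
E[X²] = 0.0833333·160.303 + 0.25·118.58 + 0.5·80.1 + 0.166667·143.14 = 106.91.
Var(X) = E[X²] − (E[X])² = 106.91 − 85.5625 = 21.3478.
SD(X) = √21.3478 = 4.62037.

4.6204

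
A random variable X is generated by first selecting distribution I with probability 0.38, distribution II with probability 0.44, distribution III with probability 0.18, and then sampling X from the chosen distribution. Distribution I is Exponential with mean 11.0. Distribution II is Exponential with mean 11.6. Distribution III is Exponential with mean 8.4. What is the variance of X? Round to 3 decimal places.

119.221

Per component, I: μ=11, E[X²]=242; II: μ=11.6, E[X²]=269.12; III: μ=8.4, E[X²]=141.12.
E[X] = 0.38·11 + 0.44·11.6 + 0.18·8.4 = 10.796.
E[X²] = 0.38·242 + 0.44·269.12 + 0.18·141.12 = 235.774.
Var(X) = E[X²] − (E[X])² = 235.774 − 116.554 = 119.221.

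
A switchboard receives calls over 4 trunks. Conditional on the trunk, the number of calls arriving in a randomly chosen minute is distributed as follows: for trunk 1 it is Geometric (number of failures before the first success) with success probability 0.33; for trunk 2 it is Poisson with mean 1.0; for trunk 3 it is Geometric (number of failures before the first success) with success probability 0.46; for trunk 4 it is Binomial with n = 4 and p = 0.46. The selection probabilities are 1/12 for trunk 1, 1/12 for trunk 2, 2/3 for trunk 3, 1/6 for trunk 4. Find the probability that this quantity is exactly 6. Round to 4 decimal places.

0.0101

Conditional on each trunk, P(X = 6): 1: 0.0298513; 2: 0.000510944; 3: 0.0114057; 4: 0.
By total probability, P(X = 6) = 0.0833333·0.0298513 + 0.0833333·0.000510944 + 0.666667·0.0114057 + 0.166667·0 = 0.010134.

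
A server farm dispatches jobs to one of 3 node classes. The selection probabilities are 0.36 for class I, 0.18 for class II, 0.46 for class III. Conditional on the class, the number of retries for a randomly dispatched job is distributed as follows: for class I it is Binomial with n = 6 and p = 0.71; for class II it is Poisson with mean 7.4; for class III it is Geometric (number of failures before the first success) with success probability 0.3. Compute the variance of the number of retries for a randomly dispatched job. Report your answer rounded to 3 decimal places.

Per component, I: μ=4.26, E[X²]=19.383; II: μ=7.4, E[X²]=62.16; III: μ=2.33333, E[X²]=13.2222.
E[X] = 0.36·4.26 + 0.18·7.4 + 0.46·2.33333 = 3.93893.
E[X²] = 0.36·19.383 + 0.18·62.16 + 0.46·13.2222 = 24.2489.
Var(X) = E[X²] − (E[X])² = 24.2489 − 15.5152 = 8.73371.

8.734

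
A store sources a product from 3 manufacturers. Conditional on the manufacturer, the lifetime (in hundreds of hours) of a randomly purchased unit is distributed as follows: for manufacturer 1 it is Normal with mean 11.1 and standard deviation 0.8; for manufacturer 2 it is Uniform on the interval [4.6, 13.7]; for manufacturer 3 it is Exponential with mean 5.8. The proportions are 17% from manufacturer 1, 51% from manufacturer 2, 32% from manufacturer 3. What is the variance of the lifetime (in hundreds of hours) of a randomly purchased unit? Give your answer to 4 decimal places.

18.0823

Per component, 1: μ=11.1, E[X²]=123.85; 2: μ=9.15, E[X²]=90.6233; 3: μ=5.8, E[X²]=67.28.
E[X] = 0.17·11.1 + 0.51·9.15 + 0.32·5.8 = 8.4095.
E[X²] = 0.17·123.85 + 0.51·90.6233 + 0.32·67.28 = 88.802.
Var(X) = E[X²] − (E[X])² = 88.802 − 70.7197 = 18.0823.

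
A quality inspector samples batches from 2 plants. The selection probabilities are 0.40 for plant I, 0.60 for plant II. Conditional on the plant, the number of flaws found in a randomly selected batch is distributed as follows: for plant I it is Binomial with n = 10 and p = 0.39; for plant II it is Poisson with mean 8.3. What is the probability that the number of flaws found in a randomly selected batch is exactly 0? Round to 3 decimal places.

0.003

Conditional on each plant, P(X = 0): I: 0.00713343; II: 0.000248517.
By total probability, P(X = 0) = 0.4·0.00713343 + 0.6·0.000248517 = 0.00300248.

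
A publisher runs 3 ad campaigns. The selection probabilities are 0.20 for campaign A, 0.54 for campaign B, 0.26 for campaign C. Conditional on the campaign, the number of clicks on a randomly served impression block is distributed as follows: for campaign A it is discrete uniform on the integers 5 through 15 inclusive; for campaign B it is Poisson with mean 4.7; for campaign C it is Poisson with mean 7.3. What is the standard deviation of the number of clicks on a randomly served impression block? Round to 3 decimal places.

Per component, A: μ=10, E[X²]=110; B: μ=4.7, E[X²]=26.79; C: μ=7.3, E[X²]=60.59.
E[X] = 0.2·10 + 0.54·4.7 + 0.26·7.3 = 6.436.
E[X²] = 0.2·110 + 0.54·26.79 + 0.26·60.59 = 52.22.
Var(X) = E[X²] − (E[X])² = 52.22 − 41.4221 = 10.7979.
SD(X) = √10.7979 = 3.28602.

3.286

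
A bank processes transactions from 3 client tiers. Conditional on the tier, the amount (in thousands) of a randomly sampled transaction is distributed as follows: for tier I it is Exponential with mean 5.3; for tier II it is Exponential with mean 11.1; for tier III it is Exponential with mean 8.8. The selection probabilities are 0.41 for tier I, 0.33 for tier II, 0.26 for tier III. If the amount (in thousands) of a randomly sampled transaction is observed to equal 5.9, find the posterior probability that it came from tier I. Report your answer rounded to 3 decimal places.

0.438

Likelihoods f(5.9 | ·): I: 0.0619818; II: 0.0529463; III: 0.0581223.
Posterior ∝ prior × likelihood. Numerator for I: 0.41·0.0619818 = 0.0254125.
Normalizing constant: 0.41·0.0619818 + 0.33·0.0529463 + 0.26·0.0581223 = 0.0579966.
P(I | observation) = 0.0254125 / 0.0579966 = 0.438173.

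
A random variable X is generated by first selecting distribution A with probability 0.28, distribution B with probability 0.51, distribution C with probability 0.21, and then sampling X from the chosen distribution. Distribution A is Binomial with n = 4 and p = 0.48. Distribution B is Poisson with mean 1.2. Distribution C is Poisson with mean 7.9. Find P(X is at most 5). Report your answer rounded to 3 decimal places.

Conditional on each component, P(X ≤ 5): A: 1; B: 0.9985; C: 0.200569.
By total probability, P(X ≤ 5) = 0.28·1 + 0.51·0.9985 + 0.21·0.200569 = 0.831354.

0.831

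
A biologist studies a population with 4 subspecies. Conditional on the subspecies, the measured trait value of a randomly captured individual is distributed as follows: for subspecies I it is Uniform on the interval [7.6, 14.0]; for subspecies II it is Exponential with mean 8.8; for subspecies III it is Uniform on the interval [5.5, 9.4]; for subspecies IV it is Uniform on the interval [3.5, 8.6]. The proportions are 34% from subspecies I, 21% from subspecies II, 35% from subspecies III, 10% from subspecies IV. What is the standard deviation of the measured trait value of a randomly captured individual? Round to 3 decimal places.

4.564

Per component, I: μ=10.8, E[X²]=120.053; II: μ=8.8, E[X²]=154.88; III: μ=7.45, E[X²]=56.77; IV: μ=6.05, E[X²]=38.77.
E[X] = 0.34·10.8 + 0.21·8.8 + 0.35·7.45 + 0.1·6.05 = 8.7325.
E[X²] = 0.34·120.053 + 0.21·154.88 + 0.35·56.77 + 0.1·38.77 = 97.0894.
Var(X) = E[X²] − (E[X])² = 97.0894 − 76.2566 = 20.8329.
SD(X) = √20.8329 = 4.5643.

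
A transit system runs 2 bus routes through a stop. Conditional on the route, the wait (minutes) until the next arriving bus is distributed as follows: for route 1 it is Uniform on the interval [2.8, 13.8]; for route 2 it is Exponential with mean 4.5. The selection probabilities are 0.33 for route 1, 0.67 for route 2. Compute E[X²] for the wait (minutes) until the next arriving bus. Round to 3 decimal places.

53.196

For each component E[X²] = Var + (mean)², giving 1: 78.9733; 2: 40.5.
Overall E[X²] = 0.33·78.9733 + 0.67·40.5 = 53.1962.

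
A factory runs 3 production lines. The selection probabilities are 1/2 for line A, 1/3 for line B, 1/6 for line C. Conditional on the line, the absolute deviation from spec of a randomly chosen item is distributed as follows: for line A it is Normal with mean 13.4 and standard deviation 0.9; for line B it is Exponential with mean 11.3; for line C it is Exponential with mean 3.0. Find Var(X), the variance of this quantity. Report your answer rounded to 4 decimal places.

Per component, A: μ=13.4, E[X²]=180.37; B: μ=11.3, E[X²]=255.38; C: μ=3, E[X²]=18.
E[X] = 0.5·13.4 + 0.333333·11.3 + 0.166667·3 = 10.9667.
E[X²] = 0.5·180.37 + 0.333333·255.38 + 0.166667·18 = 178.312.
Var(X) = E[X²] − (E[X])² = 178.312 − 120.268 = 58.0439.

58.0439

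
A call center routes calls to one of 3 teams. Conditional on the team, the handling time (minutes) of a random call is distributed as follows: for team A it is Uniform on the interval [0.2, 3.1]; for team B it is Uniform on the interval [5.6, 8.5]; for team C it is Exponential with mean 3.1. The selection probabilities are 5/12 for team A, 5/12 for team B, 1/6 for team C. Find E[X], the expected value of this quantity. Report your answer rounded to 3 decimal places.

4.142

Component means — A: 1.65; B: 7.05; C: 3.1.
E[X] = 0.416667·1.65 + 0.416667·7.05 + 0.166667·3.1 = 4.14167.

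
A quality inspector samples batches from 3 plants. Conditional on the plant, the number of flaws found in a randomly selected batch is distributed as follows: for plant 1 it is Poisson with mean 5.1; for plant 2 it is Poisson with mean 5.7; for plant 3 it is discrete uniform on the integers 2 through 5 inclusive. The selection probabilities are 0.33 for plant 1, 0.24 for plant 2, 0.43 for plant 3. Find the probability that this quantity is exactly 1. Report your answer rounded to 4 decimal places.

0.0148

Conditional on each plant, P(X = 1): 1: 0.0310934; 2: 0.019072; 3: 0.
By total probability, P(X = 1) = 0.33·0.0310934 + 0.24·0.019072 + 0.43·0 = 0.0148381.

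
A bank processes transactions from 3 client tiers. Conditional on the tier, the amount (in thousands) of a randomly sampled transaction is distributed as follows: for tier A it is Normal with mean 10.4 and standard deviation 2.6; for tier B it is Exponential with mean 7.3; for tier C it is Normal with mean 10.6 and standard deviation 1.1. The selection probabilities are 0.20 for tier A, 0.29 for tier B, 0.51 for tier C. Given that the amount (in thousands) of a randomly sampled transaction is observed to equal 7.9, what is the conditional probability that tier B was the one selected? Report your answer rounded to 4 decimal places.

Likelihoods f(7.9 | ·): A: 0.0966433; B: 0.0464181; C: 0.0178341.
Posterior ∝ prior × likelihood. Numerator for B: 0.29·0.0464181 = 0.0134612.
Normalizing constant: 0.2·0.0966433 + 0.29·0.0464181 + 0.51·0.0178341 = 0.0418853.
P(B | observation) = 0.0134612 / 0.0418853 = 0.321384.

0.3214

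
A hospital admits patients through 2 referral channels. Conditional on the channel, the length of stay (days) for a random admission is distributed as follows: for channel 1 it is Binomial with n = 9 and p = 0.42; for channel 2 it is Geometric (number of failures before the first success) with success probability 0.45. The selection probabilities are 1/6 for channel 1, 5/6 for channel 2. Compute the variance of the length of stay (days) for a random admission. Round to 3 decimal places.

Per component, 1: μ=3.78, E[X²]=16.4808; 2: μ=1.22222, E[X²]=4.20988.
E[X] = 0.166667·3.78 + 0.833333·1.22222 = 1.64852.
E[X²] = 0.166667·16.4808 + 0.833333·4.20988 = 6.25503.
Var(X) = E[X²] − (E[X])² = 6.25503 − 2.71761 = 3.53742.

3.537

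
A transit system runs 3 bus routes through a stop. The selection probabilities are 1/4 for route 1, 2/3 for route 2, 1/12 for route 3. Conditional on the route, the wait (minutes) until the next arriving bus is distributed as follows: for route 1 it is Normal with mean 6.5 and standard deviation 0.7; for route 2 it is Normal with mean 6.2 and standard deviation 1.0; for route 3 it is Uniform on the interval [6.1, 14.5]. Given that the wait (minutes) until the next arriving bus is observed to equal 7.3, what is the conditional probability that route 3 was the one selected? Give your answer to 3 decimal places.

0.043

Likelihoods f(7.3 | ·): 1: 0.296614; 2: 0.217852; 3: 0.119048.
Posterior ∝ prior × likelihood. Numerator for 3: 0.0833333·0.119048 = 0.00992063.
Normalizing constant: 0.25·0.296614 + 0.666667·0.217852 + 0.0833333·0.119048 = 0.229309.
P(3 | observation) = 0.00992063 / 0.229309 = 0.0432632.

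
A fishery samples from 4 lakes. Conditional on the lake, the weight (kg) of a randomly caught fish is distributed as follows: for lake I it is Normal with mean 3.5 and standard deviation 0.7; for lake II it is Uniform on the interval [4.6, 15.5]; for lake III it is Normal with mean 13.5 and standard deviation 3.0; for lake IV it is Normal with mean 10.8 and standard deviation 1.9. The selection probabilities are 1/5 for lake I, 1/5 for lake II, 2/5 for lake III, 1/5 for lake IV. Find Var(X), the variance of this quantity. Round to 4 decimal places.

Per component, I: μ=3.5, E[X²]=12.74; II: μ=10.05, E[X²]=110.903; III: μ=13.5, E[X²]=191.25; IV: μ=10.8, E[X²]=120.25.
E[X] = 0.2·3.5 + 0.2·10.05 + 0.4·13.5 + 0.2·10.8 = 10.27.
E[X²] = 0.2·12.74 + 0.2·110.903 + 0.4·191.25 + 0.2·120.25 = 125.279.
Var(X) = E[X²] − (E[X])² = 125.279 − 105.473 = 19.8058.

19.8058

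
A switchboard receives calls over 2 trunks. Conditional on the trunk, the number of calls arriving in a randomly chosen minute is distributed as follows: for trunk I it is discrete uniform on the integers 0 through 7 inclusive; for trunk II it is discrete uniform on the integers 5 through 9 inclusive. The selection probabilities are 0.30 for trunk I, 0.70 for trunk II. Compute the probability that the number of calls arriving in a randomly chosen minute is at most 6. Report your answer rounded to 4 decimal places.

0.5425

Conditional on each trunk, P(X ≤ 6): I: 0.875; II: 0.4.
By total probability, P(X ≤ 6) = 0.3·0.875 + 0.7·0.4 = 0.5425.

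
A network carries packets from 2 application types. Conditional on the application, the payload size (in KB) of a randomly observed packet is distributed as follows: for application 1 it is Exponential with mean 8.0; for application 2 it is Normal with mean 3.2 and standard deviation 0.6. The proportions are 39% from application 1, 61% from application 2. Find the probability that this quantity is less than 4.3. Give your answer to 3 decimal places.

Conditional on each application, P(X < 4.3): 1: 0.415793; 2: 0.966623.
By total probability, P(X < 4.3) = 0.39·0.415793 + 0.61·0.966623 = 0.7518.

0.752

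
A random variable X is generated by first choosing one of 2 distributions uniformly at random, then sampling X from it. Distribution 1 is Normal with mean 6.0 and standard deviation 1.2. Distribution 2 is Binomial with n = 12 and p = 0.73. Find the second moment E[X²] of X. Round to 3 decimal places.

For each component E[X²] = Var + (mean)², giving 1: 37.44; 2: 79.1028.
Overall E[X²] = 0.5·37.44 + 0.5·79.1028 = 58.2714.

58.271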